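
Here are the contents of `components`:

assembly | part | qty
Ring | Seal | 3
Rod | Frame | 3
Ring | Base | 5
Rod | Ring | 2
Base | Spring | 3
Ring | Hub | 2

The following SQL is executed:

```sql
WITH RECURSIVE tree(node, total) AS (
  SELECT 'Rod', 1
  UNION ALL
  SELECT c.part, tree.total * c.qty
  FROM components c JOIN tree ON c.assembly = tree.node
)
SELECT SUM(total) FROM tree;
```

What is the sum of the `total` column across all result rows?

56

Base: (Rod, total=1).
Iteration 1: components of {Rod} -> Frame = 1*3 = 3, Ring = 1*2 = 2.
Iteration 2: components of {Frame,Ring} -> Base = 2*5 = 10, Hub = 2*2 = 4, Seal = 2*3 = 6.
Iteration 3: components of {Base,Hub,Seal} -> Spring = 10*3 = 30.
Iteration 4: no further components; recursion stops.
SUM(total) = 1 + 2 + 3 + 10 + 4 + 6 + 30 = 56.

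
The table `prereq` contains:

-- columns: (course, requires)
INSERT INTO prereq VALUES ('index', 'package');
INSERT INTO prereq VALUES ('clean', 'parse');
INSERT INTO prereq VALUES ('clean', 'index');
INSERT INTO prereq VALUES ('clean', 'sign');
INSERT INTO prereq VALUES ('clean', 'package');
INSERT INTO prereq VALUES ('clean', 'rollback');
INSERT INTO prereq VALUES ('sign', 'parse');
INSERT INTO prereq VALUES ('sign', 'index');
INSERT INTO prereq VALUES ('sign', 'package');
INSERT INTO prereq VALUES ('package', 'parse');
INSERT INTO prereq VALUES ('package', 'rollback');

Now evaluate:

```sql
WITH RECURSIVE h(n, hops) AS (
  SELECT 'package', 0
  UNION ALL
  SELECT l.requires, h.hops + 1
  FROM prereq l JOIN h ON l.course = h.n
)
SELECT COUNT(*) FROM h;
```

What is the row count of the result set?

Base: (package, hops=0).
Iteration 1: edges from {package} -> (parse, hops=1), (rollback, hops=1).
Iteration 2: no outgoing edges from {parse,rollback}; recursion stops.
Total rows emitted: 3.

3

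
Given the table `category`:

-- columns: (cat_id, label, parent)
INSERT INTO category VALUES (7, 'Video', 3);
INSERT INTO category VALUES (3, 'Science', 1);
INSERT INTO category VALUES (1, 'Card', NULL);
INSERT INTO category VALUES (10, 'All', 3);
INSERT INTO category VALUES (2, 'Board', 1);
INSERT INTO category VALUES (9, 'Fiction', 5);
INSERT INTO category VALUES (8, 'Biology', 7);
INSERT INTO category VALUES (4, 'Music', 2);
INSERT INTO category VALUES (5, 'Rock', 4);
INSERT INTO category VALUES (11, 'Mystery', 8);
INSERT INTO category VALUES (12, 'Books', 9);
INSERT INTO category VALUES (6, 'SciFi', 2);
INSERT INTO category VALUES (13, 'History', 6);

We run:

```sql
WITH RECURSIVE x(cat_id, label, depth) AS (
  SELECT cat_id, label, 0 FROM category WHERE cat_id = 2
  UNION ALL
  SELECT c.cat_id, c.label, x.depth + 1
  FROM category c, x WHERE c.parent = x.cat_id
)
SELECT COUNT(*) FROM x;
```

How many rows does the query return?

Base: cat_id=2 (Board) at depth 0.
Iteration 1: rows with parent in {2} -> Music (id 4, depth 1), SciFi (id 6, depth 1).
Iteration 2: rows with parent in {4,6} -> Rock (id 5, depth 2), History (id 13, depth 2).
Iteration 3: rows with parent in {5,13} -> Fiction (id 9, depth 3).
Iteration 4: rows with parent in {9} -> Books (id 12, depth 4).
Iteration 5: no rows with parent in {12}; recursion stops.
Total rows emitted: 7.

7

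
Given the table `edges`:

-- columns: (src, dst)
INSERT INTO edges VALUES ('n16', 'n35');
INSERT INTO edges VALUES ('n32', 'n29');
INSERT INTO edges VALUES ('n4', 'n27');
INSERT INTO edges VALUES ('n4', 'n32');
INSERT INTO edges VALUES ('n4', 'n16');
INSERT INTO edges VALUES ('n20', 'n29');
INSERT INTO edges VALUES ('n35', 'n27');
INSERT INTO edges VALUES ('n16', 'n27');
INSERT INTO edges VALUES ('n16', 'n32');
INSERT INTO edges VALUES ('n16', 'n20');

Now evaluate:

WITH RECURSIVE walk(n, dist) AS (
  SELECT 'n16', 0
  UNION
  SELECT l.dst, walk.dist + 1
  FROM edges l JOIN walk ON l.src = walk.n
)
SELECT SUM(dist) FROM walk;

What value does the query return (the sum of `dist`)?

8

Base: (n16, dist=0).
Iteration 1: edges from {n16} -> (n20, dist=1), (n27, dist=1), (n32, dist=1), (n35, dist=1).
Iteration 2: edges from {n20,n27,n32,n35} -> (n27, dist=2), (n29, dist=2). [UNION drops 1 duplicate row(s)]
Iteration 3: no outgoing edges from {n27,n29}; recursion stops.
SUM(dist) = 0 + 1 + 1 + 1 + 1 + 2 + 2 = 8.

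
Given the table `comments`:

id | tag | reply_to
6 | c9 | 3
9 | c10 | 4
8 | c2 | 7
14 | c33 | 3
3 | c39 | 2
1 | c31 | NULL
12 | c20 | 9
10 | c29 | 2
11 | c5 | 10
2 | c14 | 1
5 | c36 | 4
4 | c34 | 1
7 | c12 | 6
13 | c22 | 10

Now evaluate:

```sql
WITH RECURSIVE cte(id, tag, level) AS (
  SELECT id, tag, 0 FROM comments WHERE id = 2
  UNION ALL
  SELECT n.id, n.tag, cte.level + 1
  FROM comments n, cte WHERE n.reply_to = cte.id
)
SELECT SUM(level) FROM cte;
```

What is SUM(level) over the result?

17

Base: id=2 (c14) at level 0.
Iteration 1: rows with reply_to in {2} -> c39 (id 3, level 1), c29 (id 10, level 1).
Iteration 2: rows with reply_to in {3,10} -> c9 (id 6, level 2), c5 (id 11, level 2), c22 (id 13, level 2), c33 (id 14, level 2).
Iteration 3: rows with reply_to in {6,11,13,14} -> c12 (id 7, level 3).
Iteration 4: rows with reply_to in {7} -> c2 (id 8, level 4).
Iteration 5: no rows with reply_to in {8}; recursion stops.
SUM(level) = 0 + 1 + 1 + 2 + 2 + 2 + 2 + 3 + 4 = 17.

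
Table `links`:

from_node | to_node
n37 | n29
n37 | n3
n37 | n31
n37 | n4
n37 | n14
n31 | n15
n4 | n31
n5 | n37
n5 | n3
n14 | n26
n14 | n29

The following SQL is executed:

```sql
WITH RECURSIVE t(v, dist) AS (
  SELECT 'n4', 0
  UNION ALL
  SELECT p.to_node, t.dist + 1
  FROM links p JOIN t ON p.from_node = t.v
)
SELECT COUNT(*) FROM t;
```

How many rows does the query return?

3

Base: (n4, dist=0).
Iteration 1: edges from {n4} -> (n31, dist=1).
Iteration 2: edges from {n31} -> (n15, dist=2).
Iteration 3: no outgoing edges from {n15}; recursion stops.
Total rows emitted: 3.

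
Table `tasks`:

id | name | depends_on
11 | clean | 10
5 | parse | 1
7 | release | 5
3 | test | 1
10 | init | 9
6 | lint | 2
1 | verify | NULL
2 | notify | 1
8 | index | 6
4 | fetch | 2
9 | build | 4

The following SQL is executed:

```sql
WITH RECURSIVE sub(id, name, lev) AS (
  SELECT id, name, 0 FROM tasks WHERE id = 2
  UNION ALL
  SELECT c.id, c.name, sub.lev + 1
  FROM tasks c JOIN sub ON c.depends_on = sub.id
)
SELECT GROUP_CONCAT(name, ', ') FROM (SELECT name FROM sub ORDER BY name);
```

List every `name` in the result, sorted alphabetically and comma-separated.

Base: id=2 (notify) at lev 0.
Iteration 1: rows with depends_on in {2} -> fetch (id 4, lev 1), lint (id 6, lev 1).
Iteration 2: rows with depends_on in {4,6} -> index (id 8, lev 2), build (id 9, lev 2).
Iteration 3: rows with depends_on in {8,9} -> init (id 10, lev 3).
Iteration 4: rows with depends_on in {10} -> clean (id 11, lev 4).
Iteration 5: no rows with depends_on in {11}; recursion stops.

build, clean, fetch, index, init, lint, notify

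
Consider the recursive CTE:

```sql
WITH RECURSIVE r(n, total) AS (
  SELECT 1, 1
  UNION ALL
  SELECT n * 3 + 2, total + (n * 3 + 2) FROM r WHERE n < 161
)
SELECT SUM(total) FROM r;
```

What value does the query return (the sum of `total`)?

Base: n=1, total=1.
Iteration 1: 1 < 161 holds -> n = 1 * 3 + 2 = 5, total = 1 + 5 = 6.
Iteration 2: 5 < 161 holds -> n = 5 * 3 + 2 = 17, total = 6 + 17 = 23.
Iteration 3: 17 < 161 holds -> n = 17 * 3 + 2 = 53, total = 23 + 53 = 76.
Iteration 4: 53 < 161 holds -> n = 53 * 3 + 2 = 161, total = 76 + 161 = 237.
Iteration 5: 161 < 161 fails; recursion stops.
SUM(total) = 1 + 6 + 23 + 76 + 237 = 343.

343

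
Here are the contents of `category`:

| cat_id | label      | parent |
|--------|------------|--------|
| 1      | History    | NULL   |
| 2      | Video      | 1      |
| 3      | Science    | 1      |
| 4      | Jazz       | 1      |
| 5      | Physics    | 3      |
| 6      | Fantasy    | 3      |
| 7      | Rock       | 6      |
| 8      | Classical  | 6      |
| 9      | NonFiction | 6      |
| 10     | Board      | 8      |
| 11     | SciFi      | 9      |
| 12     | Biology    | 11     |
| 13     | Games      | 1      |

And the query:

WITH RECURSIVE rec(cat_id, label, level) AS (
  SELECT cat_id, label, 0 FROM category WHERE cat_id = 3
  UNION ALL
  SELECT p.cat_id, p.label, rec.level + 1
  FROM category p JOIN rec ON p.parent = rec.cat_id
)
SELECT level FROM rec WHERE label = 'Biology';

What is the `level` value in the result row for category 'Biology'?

Base: cat_id=3 (Science) at level 0.
Iteration 1: rows with parent in {3} -> Physics (id 5, level 1), Fantasy (id 6, level 1).
Iteration 2: rows with parent in {5,6} -> Rock (id 7, level 2), Classical (id 8, level 2), NonFiction (id 9, level 2).
Iteration 3: rows with parent in {7,8,9} -> Board (id 10, level 3), SciFi (id 11, level 3).
Iteration 4: rows with parent in {10,11} -> Biology (id 12, level 4).
Iteration 5: no rows with parent in {12}; recursion stops.

4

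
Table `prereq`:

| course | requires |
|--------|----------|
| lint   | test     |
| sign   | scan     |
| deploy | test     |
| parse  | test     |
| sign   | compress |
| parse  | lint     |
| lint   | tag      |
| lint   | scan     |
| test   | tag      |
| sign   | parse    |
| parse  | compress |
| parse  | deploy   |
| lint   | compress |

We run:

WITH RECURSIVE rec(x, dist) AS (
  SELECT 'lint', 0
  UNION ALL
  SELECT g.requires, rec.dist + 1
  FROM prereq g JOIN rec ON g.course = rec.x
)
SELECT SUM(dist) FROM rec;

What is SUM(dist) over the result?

6

Base: (lint, dist=0).
Iteration 1: edges from {lint} -> (compress, dist=1), (scan, dist=1), (tag, dist=1), (test, dist=1).
Iteration 2: edges from {compress,scan,tag,test} -> (tag, dist=2).
Iteration 3: no outgoing edges from {tag}; recursion stops.
SUM(dist) = 0 + 1 + 1 + 1 + 1 + 2 = 6.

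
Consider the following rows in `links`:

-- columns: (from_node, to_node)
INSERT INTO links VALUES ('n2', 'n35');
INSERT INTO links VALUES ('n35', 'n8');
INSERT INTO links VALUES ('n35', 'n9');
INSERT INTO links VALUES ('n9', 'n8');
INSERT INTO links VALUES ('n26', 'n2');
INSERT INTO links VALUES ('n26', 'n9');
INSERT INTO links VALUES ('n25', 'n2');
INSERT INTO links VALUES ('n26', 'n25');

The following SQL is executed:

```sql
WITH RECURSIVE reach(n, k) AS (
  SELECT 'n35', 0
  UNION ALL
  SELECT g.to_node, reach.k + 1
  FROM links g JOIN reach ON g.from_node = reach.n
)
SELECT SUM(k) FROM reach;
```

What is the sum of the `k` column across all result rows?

4

Base: (n35, k=0).
Iteration 1: edges from {n35} -> (n8, k=1), (n9, k=1).
Iteration 2: edges from {n8,n9} -> (n8, k=2).
Iteration 3: no outgoing edges from {n8}; recursion stops.
SUM(k) = 0 + 1 + 1 + 2 = 4.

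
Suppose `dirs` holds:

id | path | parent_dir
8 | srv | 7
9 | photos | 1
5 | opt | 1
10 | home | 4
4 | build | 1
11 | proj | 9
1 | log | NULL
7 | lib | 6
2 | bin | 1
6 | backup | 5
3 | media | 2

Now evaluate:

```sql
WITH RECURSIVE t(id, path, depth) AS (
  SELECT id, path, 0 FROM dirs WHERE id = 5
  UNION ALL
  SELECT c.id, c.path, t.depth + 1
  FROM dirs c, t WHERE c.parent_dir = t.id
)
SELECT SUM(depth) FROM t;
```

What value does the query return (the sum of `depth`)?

6

Base: id=5 (opt) at depth 0.
Iteration 1: rows with parent_dir in {5} -> backup (id 6, depth 1).
Iteration 2: rows with parent_dir in {6} -> lib (id 7, depth 2).
Iteration 3: rows with parent_dir in {7} -> srv (id 8, depth 3).
Iteration 4: no rows with parent_dir in {8}; recursion stops.
SUM(depth) = 0 + 1 + 2 + 3 = 6.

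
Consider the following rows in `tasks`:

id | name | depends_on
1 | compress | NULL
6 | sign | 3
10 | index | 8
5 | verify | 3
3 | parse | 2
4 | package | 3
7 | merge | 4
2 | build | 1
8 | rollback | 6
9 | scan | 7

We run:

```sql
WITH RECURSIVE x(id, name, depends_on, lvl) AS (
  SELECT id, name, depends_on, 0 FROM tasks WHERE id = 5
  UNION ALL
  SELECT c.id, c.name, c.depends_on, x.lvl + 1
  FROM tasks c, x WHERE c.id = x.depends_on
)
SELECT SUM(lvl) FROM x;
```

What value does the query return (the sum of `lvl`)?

6

Base: id=5 (verify), depends_on=3, lvl 0.
Iteration 1: join on id=3 -> parse (id 3, depends_on=2, lvl 1).
Iteration 2: join on id=2 -> build (id 2, depends_on=1, lvl 2).
Iteration 3: join on id=1 -> compress (id 1, depends_on=NULL, lvl 3).
Iteration 4: depends_on is NULL; no match; recursion stops.
SUM(lvl) = 0 + 1 + 2 + 3 = 6.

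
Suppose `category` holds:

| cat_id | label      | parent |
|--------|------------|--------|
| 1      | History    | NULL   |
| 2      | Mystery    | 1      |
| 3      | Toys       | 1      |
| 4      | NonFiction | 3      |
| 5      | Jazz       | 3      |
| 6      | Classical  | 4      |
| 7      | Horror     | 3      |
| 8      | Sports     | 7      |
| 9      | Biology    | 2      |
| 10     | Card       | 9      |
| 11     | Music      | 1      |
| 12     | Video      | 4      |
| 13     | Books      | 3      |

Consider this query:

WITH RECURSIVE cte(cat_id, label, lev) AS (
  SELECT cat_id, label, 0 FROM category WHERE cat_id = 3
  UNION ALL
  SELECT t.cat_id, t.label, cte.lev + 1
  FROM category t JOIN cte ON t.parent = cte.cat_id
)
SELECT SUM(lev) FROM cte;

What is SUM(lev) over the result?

Base: cat_id=3 (Toys) at lev 0.
Iteration 1: rows with parent in {3} -> NonFiction (id 4, lev 1), Jazz (id 5, lev 1), Horror (id 7, lev 1), Books (id 13, lev 1).
Iteration 2: rows with parent in {4,5,7,13} -> Classical (id 6, lev 2), Sports (id 8, lev 2), Video (id 12, lev 2).
Iteration 3: no rows with parent in {6,8,12}; recursion stops.
SUM(lev) = 0 + 1 + 1 + 1 + 1 + 2 + 2 + 2 = 10.

10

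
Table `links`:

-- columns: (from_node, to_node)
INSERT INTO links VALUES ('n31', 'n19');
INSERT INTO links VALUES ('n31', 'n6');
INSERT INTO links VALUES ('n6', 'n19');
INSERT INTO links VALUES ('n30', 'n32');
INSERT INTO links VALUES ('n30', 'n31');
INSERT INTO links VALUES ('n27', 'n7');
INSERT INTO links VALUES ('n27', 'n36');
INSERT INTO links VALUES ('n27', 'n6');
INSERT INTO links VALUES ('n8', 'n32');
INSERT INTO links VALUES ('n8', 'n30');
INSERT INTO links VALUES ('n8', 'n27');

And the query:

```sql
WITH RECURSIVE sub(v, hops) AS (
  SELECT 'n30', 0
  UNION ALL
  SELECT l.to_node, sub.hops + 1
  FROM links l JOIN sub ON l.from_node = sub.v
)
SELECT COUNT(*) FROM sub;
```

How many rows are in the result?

Base: (n30, hops=0).
Iteration 1: edges from {n30} -> (n31, hops=1), (n32, hops=1).
Iteration 2: edges from {n31,n32} -> (n19, hops=2), (n6, hops=2).
Iteration 3: edges from {n19,n6} -> (n19, hops=3).
Iteration 4: no outgoing edges from {n19}; recursion stops.
Total rows emitted: 6.

6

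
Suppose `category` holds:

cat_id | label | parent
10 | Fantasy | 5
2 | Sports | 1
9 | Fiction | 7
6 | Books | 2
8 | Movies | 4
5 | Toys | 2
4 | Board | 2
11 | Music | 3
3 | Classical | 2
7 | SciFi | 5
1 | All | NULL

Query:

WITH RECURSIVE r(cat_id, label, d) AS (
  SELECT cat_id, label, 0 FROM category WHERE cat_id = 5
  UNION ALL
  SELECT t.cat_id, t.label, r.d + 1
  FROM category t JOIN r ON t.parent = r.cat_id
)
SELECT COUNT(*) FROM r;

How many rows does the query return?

4

Base: cat_id=5 (Toys) at d 0.
Iteration 1: rows with parent in {5} -> SciFi (id 7, d 1), Fantasy (id 10, d 1).
Iteration 2: rows with parent in {7,10} -> Fiction (id 9, d 2).
Iteration 3: no rows with parent in {9}; recursion stops.
Total rows emitted: 4.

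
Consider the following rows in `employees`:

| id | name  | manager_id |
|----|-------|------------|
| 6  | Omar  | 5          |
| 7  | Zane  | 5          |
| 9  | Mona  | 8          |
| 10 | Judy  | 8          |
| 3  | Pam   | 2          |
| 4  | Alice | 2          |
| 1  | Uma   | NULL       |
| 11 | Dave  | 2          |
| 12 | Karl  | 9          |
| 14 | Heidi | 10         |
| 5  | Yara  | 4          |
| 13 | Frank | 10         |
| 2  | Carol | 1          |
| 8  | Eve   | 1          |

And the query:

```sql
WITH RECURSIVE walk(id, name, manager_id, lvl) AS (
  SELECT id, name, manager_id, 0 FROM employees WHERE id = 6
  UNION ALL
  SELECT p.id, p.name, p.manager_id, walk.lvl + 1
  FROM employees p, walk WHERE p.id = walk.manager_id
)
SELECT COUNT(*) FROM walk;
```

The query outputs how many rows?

Base: id=6 (Omar), manager_id=5, lvl 0.
Iteration 1: join on id=5 -> Yara (id 5, manager_id=4, lvl 1).
Iteration 2: join on id=4 -> Alice (id 4, manager_id=2, lvl 2).
Iteration 3: join on id=2 -> Carol (id 2, manager_id=1, lvl 3).
Iteration 4: join on id=1 -> Uma (id 1, manager_id=NULL, lvl 4).
Iteration 5: manager_id is NULL; no match; recursion stops.
Total rows emitted: 5.

5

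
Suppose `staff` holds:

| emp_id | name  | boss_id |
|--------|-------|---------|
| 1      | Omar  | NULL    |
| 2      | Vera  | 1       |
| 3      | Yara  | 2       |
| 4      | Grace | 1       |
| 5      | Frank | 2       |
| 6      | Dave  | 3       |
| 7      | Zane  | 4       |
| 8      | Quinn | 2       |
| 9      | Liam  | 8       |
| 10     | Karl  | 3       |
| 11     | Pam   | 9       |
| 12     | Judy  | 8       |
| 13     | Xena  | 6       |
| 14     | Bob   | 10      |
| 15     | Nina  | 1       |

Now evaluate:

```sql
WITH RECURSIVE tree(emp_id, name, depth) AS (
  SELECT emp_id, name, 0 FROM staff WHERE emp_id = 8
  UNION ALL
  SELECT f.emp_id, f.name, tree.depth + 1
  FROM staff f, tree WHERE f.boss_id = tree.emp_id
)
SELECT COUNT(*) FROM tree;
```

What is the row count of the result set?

Base: emp_id=8 (Quinn) at depth 0.
Iteration 1: rows with boss_id in {8} -> Liam (id 9, depth 1), Judy (id 12, depth 1).
Iteration 2: rows with boss_id in {9,12} -> Pam (id 11, depth 2).
Iteration 3: no rows with boss_id in {11}; recursion stops.
Total rows emitted: 4.

4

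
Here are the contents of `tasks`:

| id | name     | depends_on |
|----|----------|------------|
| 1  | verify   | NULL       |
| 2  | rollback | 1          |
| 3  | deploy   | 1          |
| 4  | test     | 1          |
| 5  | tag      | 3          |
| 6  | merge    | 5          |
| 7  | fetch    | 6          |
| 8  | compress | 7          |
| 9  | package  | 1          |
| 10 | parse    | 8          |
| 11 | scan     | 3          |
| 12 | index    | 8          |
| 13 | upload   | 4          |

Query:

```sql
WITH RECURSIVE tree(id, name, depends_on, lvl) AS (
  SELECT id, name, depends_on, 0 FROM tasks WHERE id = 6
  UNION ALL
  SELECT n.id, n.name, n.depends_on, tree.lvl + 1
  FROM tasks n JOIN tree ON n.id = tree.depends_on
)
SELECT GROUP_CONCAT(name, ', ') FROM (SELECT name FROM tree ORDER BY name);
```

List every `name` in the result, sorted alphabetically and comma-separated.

Base: id=6 (merge), depends_on=5, lvl 0.
Iteration 1: join on id=5 -> tag (id 5, depends_on=3, lvl 1).
Iteration 2: join on id=3 -> deploy (id 3, depends_on=1, lvl 2).
Iteration 3: join on id=1 -> verify (id 1, depends_on=NULL, lvl 3).
Iteration 4: depends_on is NULL; no match; recursion stops.

deploy, merge, tag, verify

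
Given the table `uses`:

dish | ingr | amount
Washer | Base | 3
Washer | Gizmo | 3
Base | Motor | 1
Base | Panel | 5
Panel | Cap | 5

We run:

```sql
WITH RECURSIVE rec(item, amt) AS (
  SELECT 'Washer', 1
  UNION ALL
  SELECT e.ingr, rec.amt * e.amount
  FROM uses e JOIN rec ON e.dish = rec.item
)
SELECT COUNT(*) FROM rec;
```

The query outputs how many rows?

6

Base: (Washer, amt=1).
Iteration 1: components of {Washer} -> Base = 1*3 = 3, Gizmo = 1*3 = 3.
Iteration 2: components of {Base,Gizmo} -> Motor = 3*1 = 3, Panel = 3*5 = 15.
Iteration 3: components of {Motor,Panel} -> Cap = 15*5 = 75.
Iteration 4: no further components; recursion stops.
Total rows emitted: 6.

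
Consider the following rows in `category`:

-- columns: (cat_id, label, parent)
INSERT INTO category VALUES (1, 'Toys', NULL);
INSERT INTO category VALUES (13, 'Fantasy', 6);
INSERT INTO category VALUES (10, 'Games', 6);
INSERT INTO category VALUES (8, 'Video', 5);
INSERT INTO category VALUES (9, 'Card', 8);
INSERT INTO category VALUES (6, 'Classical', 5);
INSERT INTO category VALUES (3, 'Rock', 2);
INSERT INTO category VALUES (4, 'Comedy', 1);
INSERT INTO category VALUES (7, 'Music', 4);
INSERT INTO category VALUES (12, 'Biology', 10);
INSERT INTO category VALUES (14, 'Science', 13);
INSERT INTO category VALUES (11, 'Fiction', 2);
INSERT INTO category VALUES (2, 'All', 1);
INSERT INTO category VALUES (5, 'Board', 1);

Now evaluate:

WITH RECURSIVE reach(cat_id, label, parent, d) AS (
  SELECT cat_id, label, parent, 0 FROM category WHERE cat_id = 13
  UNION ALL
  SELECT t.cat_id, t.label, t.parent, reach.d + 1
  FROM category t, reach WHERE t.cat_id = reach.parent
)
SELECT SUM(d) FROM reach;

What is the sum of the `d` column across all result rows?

Base: cat_id=13 (Fantasy), parent=6, d 0.
Iteration 1: join on cat_id=6 -> Classical (id 6, parent=5, d 1).
Iteration 2: join on cat_id=5 -> Board (id 5, parent=1, d 2).
Iteration 3: join on cat_id=1 -> Toys (id 1, parent=NULL, d 3).
Iteration 4: parent is NULL; no match; recursion stops.
SUM(d) = 0 + 1 + 2 + 3 = 6.

6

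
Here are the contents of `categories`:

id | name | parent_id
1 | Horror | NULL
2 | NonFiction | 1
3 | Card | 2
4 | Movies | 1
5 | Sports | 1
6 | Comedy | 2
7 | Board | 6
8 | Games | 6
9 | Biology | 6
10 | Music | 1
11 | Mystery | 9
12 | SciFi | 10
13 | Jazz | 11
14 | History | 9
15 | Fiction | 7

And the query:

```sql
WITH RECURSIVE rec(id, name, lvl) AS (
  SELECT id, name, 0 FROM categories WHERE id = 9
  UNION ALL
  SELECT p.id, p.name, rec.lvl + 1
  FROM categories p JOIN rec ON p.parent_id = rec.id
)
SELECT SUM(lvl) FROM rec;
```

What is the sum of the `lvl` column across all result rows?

4

Base: id=9 (Biology) at lvl 0.
Iteration 1: rows with parent_id in {9} -> Mystery (id 11, lvl 1), History (id 14, lvl 1).
Iteration 2: rows with parent_id in {11,14} -> Jazz (id 13, lvl 2).
Iteration 3: no rows with parent_id in {13}; recursion stops.
SUM(lvl) = 0 + 1 + 1 + 2 = 4.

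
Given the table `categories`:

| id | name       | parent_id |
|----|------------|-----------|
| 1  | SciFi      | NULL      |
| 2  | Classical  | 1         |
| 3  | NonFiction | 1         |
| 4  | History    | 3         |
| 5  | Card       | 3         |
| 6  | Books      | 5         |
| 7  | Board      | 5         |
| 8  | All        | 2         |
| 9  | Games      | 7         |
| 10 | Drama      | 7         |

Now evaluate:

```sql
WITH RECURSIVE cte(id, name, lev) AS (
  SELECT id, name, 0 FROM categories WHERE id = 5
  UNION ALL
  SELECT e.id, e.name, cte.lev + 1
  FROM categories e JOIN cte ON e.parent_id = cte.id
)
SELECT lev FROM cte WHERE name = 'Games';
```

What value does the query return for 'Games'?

Base: id=5 (Card) at lev 0.
Iteration 1: rows with parent_id in {5} -> Books (id 6, lev 1), Board (id 7, lev 1).
Iteration 2: rows with parent_id in {6,7} -> Games (id 9, lev 2), Drama (id 10, lev 2).
Iteration 3: no rows with parent_id in {9,10}; recursion stops.

2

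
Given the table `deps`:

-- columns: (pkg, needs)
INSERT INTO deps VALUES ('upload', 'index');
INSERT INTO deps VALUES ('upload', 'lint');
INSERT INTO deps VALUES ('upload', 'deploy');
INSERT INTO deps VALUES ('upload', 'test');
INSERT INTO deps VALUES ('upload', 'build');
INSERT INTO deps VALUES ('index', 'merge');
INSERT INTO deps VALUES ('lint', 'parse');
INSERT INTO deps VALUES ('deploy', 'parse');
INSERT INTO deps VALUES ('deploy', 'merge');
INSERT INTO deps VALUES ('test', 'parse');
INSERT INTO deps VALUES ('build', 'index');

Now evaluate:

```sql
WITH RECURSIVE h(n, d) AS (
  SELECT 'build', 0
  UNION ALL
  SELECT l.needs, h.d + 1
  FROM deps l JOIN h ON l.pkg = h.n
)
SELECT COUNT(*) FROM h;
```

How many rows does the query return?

Base: (build, d=0).
Iteration 1: edges from {build} -> (index, d=1).
Iteration 2: edges from {index} -> (merge, d=2).
Iteration 3: no outgoing edges from {merge}; recursion stops.
Total rows emitted: 3.

3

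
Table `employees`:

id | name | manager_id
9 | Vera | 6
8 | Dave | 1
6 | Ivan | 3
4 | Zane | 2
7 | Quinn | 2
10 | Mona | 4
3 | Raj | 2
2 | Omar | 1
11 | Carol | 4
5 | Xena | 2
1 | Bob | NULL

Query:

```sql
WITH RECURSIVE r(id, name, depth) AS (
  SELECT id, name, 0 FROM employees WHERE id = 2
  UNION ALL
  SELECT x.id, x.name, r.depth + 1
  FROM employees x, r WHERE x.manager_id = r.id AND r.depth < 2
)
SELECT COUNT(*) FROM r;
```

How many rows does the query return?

Base: id=2 (Omar) at depth 0.
Iteration 1: rows with manager_id in {2} -> Raj (id 3, depth 1), Zane (id 4, depth 1), Xena (id 5, depth 1), Quinn (id 7, depth 1).
Iteration 2: rows with manager_id in {3,4,5,7} -> Ivan (id 6, depth 2), Mona (id 10, depth 2), Carol (id 11, depth 2).
Iteration 3: depth < 2 fails for all current rows; recursion stops.
Total rows emitted: 8.

8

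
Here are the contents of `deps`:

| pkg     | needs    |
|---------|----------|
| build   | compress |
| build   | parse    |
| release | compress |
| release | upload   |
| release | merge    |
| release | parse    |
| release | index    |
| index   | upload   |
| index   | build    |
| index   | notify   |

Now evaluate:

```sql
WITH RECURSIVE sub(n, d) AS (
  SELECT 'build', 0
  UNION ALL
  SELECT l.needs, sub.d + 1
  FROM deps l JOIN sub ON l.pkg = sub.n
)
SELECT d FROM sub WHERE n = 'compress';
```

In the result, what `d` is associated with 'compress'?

1

Base: (build, d=0).
Iteration 1: edges from {build} -> (compress, d=1), (parse, d=1).
Iteration 2: no outgoing edges from {compress,parse}; recursion stops.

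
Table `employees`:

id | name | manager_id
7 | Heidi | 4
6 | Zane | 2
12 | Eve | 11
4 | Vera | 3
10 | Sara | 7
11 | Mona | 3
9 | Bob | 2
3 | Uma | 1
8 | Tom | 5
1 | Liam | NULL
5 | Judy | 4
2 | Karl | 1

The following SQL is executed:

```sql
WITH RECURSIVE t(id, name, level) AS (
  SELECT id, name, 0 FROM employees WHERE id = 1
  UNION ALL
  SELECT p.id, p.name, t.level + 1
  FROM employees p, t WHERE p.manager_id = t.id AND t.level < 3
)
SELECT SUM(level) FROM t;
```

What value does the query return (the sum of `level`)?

19

Base: id=1 (Liam) at level 0.
Iteration 1: rows with manager_id in {1} -> Karl (id 2, level 1), Uma (id 3, level 1).
Iteration 2: rows with manager_id in {2,3} -> Vera (id 4, level 2), Zane (id 6, level 2), Bob (id 9, level 2), Mona (id 11, level 2).
Iteration 3: rows with manager_id in {4,6,9,11} -> Judy (id 5, level 3), Heidi (id 7, level 3), Eve (id 12, level 3).
Iteration 4: level < 3 fails for all current rows; recursion stops.
SUM(level) = 0 + 1 + 1 + 2 + 2 + 2 + 2 + 3 + 3 + 3 = 19.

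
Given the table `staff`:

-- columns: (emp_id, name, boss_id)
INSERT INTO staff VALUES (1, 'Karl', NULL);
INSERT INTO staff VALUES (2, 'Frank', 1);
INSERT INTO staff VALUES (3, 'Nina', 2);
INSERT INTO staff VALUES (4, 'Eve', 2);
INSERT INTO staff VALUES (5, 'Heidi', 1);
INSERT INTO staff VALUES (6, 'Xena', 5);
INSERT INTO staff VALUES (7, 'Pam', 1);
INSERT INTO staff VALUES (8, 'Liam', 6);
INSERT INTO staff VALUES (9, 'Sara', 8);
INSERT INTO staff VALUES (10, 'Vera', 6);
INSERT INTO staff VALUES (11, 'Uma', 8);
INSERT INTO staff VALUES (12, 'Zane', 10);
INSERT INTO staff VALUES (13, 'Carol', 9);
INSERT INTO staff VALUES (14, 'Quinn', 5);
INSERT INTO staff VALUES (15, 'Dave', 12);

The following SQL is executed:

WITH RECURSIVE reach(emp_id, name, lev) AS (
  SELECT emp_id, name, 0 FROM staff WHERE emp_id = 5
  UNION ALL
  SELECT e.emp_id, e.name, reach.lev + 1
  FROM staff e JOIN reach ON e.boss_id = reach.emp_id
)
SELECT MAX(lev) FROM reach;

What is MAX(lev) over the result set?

4

Base: emp_id=5 (Heidi) at lev 0.
Iteration 1: rows with boss_id in {5} -> Xena (id 6, lev 1), Quinn (id 14, lev 1).
Iteration 2: rows with boss_id in {6,14} -> Liam (id 8, lev 2), Vera (id 10, lev 2).
Iteration 3: rows with boss_id in {8,10} -> Sara (id 9, lev 3), Uma (id 11, lev 3), Zane (id 12, lev 3).
Iteration 4: rows with boss_id in {9,11,12} -> Carol (id 13, lev 4), Dave (id 15, lev 4).
Iteration 5: no rows with boss_id in {13,15}; recursion stops.
lev values: 0, 1, 1, 2, 2, 3, 3, 3, 4, 4; the maximum is 4.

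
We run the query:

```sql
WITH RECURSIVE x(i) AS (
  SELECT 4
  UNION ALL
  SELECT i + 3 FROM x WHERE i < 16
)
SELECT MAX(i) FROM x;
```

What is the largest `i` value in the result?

16

Base: i=4.
Iteration 1: 4 < 16 holds -> i = 4 + 3 = 7.
Iteration 2: 7 < 16 holds -> i = 7 + 3 = 10.
Iteration 3: 10 < 16 holds -> i = 10 + 3 = 13.
Iteration 4: 13 < 16 holds -> i = 13 + 3 = 16.
Iteration 5: 16 < 16 fails; recursion stops.
i values: 4, 7, 10, 13, 16; the maximum is 16.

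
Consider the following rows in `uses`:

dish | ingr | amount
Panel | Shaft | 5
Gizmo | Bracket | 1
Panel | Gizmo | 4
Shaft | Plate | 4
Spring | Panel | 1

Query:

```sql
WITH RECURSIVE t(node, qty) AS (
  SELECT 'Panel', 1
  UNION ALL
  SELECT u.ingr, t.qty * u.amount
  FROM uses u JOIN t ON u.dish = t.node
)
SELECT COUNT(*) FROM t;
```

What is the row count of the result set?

Base: (Panel, qty=1).
Iteration 1: components of {Panel} -> Gizmo = 1*4 = 4, Shaft = 1*5 = 5.
Iteration 2: components of {Gizmo,Shaft} -> Bracket = 4*1 = 4, Plate = 5*4 = 20.
Iteration 3: no further components; recursion stops.
Total rows emitted: 5.

5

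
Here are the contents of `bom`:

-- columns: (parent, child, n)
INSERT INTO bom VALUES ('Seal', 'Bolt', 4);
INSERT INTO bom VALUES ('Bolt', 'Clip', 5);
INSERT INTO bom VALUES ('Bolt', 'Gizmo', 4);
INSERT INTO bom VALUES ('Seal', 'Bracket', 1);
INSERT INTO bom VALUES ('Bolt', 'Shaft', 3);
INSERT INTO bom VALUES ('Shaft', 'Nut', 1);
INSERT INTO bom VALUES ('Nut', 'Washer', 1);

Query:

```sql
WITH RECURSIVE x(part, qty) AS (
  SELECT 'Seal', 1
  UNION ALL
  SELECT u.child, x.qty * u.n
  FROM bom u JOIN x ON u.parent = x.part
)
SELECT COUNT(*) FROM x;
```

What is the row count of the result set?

Base: (Seal, qty=1).
Iteration 1: components of {Seal} -> Bolt = 1*4 = 4, Bracket = 1*1 = 1.
Iteration 2: components of {Bolt,Bracket} -> Clip = 4*5 = 20, Gizmo = 4*4 = 16, Shaft = 4*3 = 12.
Iteration 3: components of {Clip,Gizmo,Shaft} -> Nut = 12*1 = 12.
Iteration 4: components of {Nut} -> Washer = 12*1 = 12.
Iteration 5: no further components; recursion stops.
Total rows emitted: 8.

8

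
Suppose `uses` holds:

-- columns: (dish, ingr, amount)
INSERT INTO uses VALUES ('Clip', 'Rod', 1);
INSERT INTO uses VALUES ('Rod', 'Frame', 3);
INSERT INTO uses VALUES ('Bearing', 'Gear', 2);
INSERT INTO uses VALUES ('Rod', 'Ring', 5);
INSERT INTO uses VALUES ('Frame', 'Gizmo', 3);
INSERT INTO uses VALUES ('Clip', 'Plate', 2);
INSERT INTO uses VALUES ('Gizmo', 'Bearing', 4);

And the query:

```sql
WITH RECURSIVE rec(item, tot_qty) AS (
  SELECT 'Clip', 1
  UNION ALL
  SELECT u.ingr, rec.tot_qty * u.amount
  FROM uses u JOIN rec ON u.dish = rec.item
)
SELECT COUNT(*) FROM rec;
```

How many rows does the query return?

8

Base: (Clip, tot_qty=1).
Iteration 1: components of {Clip} -> Plate = 1*2 = 2, Rod = 1*1 = 1.
Iteration 2: components of {Plate,Rod} -> Frame = 1*3 = 3, Ring = 1*5 = 5.
Iteration 3: components of {Frame,Ring} -> Gizmo = 3*3 = 9.
Iteration 4: components of {Gizmo} -> Bearing = 9*4 = 36.
Iteration 5: components of {Bearing} -> Gear = 36*2 = 72.
Iteration 6: no further components; recursion stops.
Total rows emitted: 8.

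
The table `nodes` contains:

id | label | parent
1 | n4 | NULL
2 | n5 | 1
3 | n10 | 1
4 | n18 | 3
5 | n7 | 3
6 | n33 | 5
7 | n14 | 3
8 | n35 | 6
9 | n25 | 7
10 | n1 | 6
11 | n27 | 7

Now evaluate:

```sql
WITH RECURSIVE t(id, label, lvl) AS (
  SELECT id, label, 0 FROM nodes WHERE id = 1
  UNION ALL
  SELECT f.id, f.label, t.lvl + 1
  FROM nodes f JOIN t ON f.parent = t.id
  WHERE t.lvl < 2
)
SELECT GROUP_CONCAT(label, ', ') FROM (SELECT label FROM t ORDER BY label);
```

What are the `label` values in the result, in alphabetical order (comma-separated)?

n10, n14, n18, n4, n5, n7

Base: id=1 (n4) at lvl 0.
Iteration 1: rows with parent in {1} -> n5 (id 2, lvl 1), n10 (id 3, lvl 1).
Iteration 2: rows with parent in {2,3} -> n18 (id 4, lvl 2), n7 (id 5, lvl 2), n14 (id 7, lvl 2).
Iteration 3: lvl < 2 fails for all current rows; recursion stops.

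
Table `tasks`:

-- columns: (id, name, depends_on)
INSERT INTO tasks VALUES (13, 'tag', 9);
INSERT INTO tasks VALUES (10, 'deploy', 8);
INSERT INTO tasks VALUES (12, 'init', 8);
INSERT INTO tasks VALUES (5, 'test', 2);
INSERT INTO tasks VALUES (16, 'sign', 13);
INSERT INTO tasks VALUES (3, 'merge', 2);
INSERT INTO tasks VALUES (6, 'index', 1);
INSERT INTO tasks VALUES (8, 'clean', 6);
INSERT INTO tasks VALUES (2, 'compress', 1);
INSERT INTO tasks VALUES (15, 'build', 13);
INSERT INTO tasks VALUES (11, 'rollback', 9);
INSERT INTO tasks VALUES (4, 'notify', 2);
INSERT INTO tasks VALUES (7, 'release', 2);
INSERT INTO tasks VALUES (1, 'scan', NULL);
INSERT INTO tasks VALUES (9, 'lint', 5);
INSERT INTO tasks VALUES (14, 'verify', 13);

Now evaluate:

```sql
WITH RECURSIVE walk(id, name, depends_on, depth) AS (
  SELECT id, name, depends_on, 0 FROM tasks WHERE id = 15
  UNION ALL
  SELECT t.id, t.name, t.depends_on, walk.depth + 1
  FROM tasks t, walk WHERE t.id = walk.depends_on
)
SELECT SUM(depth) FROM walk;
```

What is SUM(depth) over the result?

Base: id=15 (build), depends_on=13, depth 0.
Iteration 1: join on id=13 -> tag (id 13, depends_on=9, depth 1).
Iteration 2: join on id=9 -> lint (id 9, depends_on=5, depth 2).
Iteration 3: join on id=5 -> test (id 5, depends_on=2, depth 3).
Iteration 4: join on id=2 -> compress (id 2, depends_on=1, depth 4).
Iteration 5: join on id=1 -> scan (id 1, depends_on=NULL, depth 5).
Iteration 6: depends_on is NULL; no match; recursion stops.
SUM(depth) = 0 + 1 + 2 + 3 + 4 + 5 = 15.

15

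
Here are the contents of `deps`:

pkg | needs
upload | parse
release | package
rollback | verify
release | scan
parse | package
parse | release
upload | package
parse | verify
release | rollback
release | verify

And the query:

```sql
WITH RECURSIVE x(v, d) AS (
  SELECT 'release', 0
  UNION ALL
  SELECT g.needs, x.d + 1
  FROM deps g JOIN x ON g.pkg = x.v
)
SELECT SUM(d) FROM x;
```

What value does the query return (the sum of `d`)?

Base: (release, d=0).
Iteration 1: edges from {release} -> (package, d=1), (rollback, d=1), (scan, d=1), (verify, d=1).
Iteration 2: edges from {package,rollback,scan,verify} -> (verify, d=2).
Iteration 3: no outgoing edges from {verify}; recursion stops.
SUM(d) = 0 + 1 + 1 + 1 + 1 + 2 = 6.

6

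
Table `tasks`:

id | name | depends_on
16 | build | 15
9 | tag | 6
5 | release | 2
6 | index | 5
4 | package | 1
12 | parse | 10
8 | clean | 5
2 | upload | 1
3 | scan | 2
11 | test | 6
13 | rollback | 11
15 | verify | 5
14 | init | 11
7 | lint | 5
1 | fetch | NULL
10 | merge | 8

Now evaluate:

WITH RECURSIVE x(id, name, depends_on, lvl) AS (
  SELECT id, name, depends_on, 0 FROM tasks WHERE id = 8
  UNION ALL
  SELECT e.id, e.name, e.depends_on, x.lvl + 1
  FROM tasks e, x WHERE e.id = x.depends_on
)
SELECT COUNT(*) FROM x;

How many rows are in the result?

4

Base: id=8 (clean), depends_on=5, lvl 0.
Iteration 1: join on id=5 -> release (id 5, depends_on=2, lvl 1).
Iteration 2: join on id=2 -> upload (id 2, depends_on=1, lvl 2).
Iteration 3: join on id=1 -> fetch (id 1, depends_on=NULL, lvl 3).
Iteration 4: depends_on is NULL; no match; recursion stops.
Total rows emitted: 4.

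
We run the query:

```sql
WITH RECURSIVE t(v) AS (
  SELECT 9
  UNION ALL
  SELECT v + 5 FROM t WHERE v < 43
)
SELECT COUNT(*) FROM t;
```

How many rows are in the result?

8

Base: v=9.
Iteration 1: 9 < 43 holds -> v = 9 + 5 = 14.
Iteration 2: 14 < 43 holds -> v = 14 + 5 = 19.
Iteration 3: 19 < 43 holds -> v = 19 + 5 = 24.
Iteration 4: 24 < 43 holds -> v = 24 + 5 = 29.
Iteration 5: 29 < 43 holds -> v = 29 + 5 = 34.
Iteration 6: 34 < 43 holds -> v = 34 + 5 = 39.
Iteration 7: 39 < 43 holds -> v = 39 + 5 = 44.
Iteration 8: 44 < 43 fails; recursion stops.
Total rows emitted: 8.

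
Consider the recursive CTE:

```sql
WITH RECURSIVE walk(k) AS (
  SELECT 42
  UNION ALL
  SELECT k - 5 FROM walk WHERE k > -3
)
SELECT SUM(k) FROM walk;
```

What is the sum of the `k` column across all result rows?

195

Base: k=42.
Iteration 1: 42 > -3 holds -> k = 42 - 5 = 37.
Iteration 2: 37 > -3 holds -> k = 37 - 5 = 32.
Iteration 3: 32 > -3 holds -> k = 32 - 5 = 27.
Iteration 4: 27 > -3 holds -> k = 27 - 5 = 22.
Iteration 5: 22 > -3 holds -> k = 22 - 5 = 17.
Iteration 6: 17 > -3 holds -> k = 17 - 5 = 12.
Iteration 7: 12 > -3 holds -> k = 12 - 5 = 7.
Iteration 8: 7 > -3 holds -> k = 7 - 5 = 2.
Iteration 9: 2 > -3 holds -> k = 2 - 5 = -3.
Iteration 10: -3 > -3 fails; recursion stops.
SUM(k) = 42 + 37 + 32 + 27 + 22 + 17 + 12 + 7 + 2 + -3 = 195.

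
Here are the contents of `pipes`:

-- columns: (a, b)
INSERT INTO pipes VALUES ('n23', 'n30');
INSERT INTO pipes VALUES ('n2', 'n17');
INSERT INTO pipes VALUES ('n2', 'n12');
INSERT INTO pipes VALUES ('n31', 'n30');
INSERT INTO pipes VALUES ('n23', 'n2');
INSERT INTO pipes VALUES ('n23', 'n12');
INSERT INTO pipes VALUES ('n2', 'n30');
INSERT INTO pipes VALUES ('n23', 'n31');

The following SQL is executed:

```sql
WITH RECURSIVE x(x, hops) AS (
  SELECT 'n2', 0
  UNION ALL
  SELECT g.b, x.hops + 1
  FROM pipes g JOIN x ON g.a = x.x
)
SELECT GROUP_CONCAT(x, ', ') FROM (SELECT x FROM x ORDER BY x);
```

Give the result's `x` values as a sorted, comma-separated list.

Base: (n2, hops=0).
Iteration 1: edges from {n2} -> (n12, hops=1), (n17, hops=1), (n30, hops=1).
Iteration 2: no outgoing edges from {n12,n17,n30}; recursion stops.

n12, n17, n2, n30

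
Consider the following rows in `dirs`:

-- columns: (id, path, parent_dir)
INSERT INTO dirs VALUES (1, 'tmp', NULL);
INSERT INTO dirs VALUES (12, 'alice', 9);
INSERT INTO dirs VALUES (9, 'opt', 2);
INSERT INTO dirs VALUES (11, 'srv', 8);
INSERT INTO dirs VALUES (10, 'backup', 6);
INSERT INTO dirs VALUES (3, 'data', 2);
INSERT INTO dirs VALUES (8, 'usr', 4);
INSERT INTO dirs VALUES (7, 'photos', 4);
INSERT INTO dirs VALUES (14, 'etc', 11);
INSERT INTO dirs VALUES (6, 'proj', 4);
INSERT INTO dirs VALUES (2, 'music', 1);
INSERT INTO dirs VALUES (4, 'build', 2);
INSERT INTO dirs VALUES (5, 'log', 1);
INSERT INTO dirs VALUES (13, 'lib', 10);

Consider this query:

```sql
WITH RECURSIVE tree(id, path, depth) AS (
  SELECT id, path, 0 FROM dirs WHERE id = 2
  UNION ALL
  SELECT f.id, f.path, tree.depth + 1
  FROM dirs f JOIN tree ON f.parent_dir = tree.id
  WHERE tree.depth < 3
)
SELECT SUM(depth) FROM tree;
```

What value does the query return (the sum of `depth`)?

17

Base: id=2 (music) at depth 0.
Iteration 1: rows with parent_dir in {2} -> data (id 3, depth 1), build (id 4, depth 1), opt (id 9, depth 1).
Iteration 2: rows with parent_dir in {3,4,9} -> proj (id 6, depth 2), photos (id 7, depth 2), usr (id 8, depth 2), alice (id 12, depth 2).
Iteration 3: rows with parent_dir in {6,7,8,12} -> backup (id 10, depth 3), srv (id 11, depth 3).
Iteration 4: depth < 3 fails for all current rows; recursion stops.
SUM(depth) = 0 + 1 + 1 + 1 + 2 + 2 + 2 + 2 + 3 + 3 = 17.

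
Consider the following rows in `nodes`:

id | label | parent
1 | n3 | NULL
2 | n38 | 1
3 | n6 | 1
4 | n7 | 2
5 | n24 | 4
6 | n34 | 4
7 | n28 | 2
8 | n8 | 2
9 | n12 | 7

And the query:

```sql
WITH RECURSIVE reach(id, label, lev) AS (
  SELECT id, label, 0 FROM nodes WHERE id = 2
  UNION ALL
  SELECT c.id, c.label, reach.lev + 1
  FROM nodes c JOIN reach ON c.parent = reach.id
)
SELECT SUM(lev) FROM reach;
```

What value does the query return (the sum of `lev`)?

Base: id=2 (n38) at lev 0.
Iteration 1: rows with parent in {2} -> n7 (id 4, lev 1), n28 (id 7, lev 1), n8 (id 8, lev 1).
Iteration 2: rows with parent in {4,7,8} -> n24 (id 5, lev 2), n34 (id 6, lev 2), n12 (id 9, lev 2).
Iteration 3: no rows with parent in {5,6,9}; recursion stops.
SUM(lev) = 0 + 1 + 1 + 1 + 2 + 2 + 2 = 9.

9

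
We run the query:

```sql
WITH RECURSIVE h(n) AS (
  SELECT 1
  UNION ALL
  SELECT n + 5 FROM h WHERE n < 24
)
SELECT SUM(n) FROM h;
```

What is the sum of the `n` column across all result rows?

81

Base: n=1.
Iteration 1: 1 < 24 holds -> n = 1 + 5 = 6.
Iteration 2: 6 < 24 holds -> n = 6 + 5 = 11.
Iteration 3: 11 < 24 holds -> n = 11 + 5 = 16.
Iteration 4: 16 < 24 holds -> n = 16 + 5 = 21.
Iteration 5: 21 < 24 holds -> n = 21 + 5 = 26.
Iteration 6: 26 < 24 fails; recursion stops.
SUM(n) = 1 + 6 + 11 + 16 + 21 + 26 = 81.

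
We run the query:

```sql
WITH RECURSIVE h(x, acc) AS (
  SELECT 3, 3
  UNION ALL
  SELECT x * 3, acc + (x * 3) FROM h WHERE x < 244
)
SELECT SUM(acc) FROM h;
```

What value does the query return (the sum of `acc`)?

1629

Base: x=3, acc=3.
Iteration 1: 3 < 244 holds -> x = 3 * 3 = 9, acc = 3 + 9 = 12.
Iteration 2: 9 < 244 holds -> x = 9 * 3 = 27, acc = 12 + 27 = 39.
Iteration 3: 27 < 244 holds -> x = 27 * 3 = 81, acc = 39 + 81 = 120.
Iteration 4: 81 < 244 holds -> x = 81 * 3 = 243, acc = 120 + 243 = 363.
Iteration 5: 243 < 244 holds -> x = 243 * 3 = 729, acc = 363 + 729 = 1092.
Iteration 6: 729 < 244 fails; recursion stops.
SUM(acc) = 3 + 12 + 39 + 120 + 363 + 1092 = 1629.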